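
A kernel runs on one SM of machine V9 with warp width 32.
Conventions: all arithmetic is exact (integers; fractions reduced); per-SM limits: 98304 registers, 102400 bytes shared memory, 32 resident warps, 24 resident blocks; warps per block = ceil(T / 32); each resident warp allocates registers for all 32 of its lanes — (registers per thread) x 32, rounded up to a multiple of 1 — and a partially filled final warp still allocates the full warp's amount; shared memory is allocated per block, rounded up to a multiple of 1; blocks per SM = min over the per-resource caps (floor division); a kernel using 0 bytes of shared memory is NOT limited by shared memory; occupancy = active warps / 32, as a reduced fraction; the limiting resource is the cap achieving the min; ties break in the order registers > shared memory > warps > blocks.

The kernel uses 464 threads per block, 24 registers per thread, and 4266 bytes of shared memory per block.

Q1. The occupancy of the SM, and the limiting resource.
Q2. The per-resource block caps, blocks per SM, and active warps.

Answer: occupancy 15/16, limited by warps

registers: 8 blocks
shared memory: 24 blocks
warps: 2 blocks
blocks: 24 blocks

Answer: 2 blocks, 30 active warps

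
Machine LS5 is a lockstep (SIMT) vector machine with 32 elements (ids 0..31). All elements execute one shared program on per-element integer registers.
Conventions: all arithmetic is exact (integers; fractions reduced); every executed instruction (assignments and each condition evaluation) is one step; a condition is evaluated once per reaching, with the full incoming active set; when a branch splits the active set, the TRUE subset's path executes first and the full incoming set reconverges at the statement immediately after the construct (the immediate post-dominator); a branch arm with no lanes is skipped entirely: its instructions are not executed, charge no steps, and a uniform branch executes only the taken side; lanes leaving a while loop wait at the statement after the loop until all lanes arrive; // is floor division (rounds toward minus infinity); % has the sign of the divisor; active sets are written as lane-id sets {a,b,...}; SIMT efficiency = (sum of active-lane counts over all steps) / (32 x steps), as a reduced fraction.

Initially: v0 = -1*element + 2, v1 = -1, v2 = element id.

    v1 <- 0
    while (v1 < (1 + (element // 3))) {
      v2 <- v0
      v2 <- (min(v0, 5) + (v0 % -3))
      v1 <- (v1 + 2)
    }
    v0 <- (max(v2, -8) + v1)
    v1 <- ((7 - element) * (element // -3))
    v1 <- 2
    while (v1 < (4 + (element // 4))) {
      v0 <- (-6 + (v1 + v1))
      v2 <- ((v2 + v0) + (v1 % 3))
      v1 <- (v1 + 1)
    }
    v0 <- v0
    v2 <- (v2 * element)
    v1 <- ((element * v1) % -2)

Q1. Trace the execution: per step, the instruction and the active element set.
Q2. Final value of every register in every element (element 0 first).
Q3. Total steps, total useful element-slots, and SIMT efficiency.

step 0: v1 <- 0                      {0,1,2,3,4,5,6,7,8,9,10,11,12,13,14,15,16,17,18,19,20,21,22,23,24,25,26,27,28,29,30,31}
step 1: eval (v1 < (1 + (element // 3))) {0,1,2,3,4,5,6,7,8,9,10,11,12,13,14,15,16,17,18,19,20,21,22,23,24,25,26,27,28,29,30,31}
step 2: v2 <- v0                     {0,1,2,3,4,5,6,7,8,9,10,11,12,13,14,15,16,17,18,19,20,21,22,23,24,25,26,27,28,29,30,31}
step 3: v2 <- (min(v0, 5) + (v0 % -3)) {0,1,2,3,4,5,6,7,8,9,10,11,12,13,14,15,16,17,18,19,20,21,22,23,24,25,26,27,28,29,30,31}
step 4: v1 <- (v1 + 2)               {0,1,2,3,4,5,6,7,8,9,10,11,12,13,14,15,16,17,18,19,20,21,22,23,24,25,26,27,28,29,30,31}
step 5: eval (v1 < (1 + (element // 3))) {0,1,2,3,4,5,6,7,8,9,10,11,12,13,14,15,16,17,18,19,20,21,22,23,24,25,26,27,28,29,30,31}
step 6: v2 <- v0                     {6,7,8,9,10,11,12,13,14,15,16,17,18,19,20,21,22,23,24,25,26,27,28,29,30,31}
step 7: v2 <- (min(v0, 5) + (v0 % -3)) {6,7,8,9,10,11,12,13,14,15,16,17,18,19,20,21,22,23,24,25,26,27,28,29,30,31}
step 8: v1 <- (v1 + 2)               {6,7,8,9,10,11,12,13,14,15,16,17,18,19,20,21,22,23,24,25,26,27,28,29,30,31}
step 9: eval (v1 < (1 + (element // 3))) {6,7,8,9,10,11,12,13,14,15,16,17,18,19,20,21,22,23,24,25,26,27,28,29,30,31}
step 10: v2 <- v0                     {12,13,14,15,16,17,18,19,20,21,22,23,24,25,26,27,28,29,30,31}
step 11: v2 <- (min(v0, 5) + (v0 % -3)) {12,13,14,15,16,17,18,19,20,21,22,23,24,25,26,27,28,29,30,31}
step 12: v1 <- (v1 + 2)               {12,13,14,15,16,17,18,19,20,21,22,23,24,25,26,27,28,29,30,31}
step 13: eval (v1 < (1 + (element // 3))) {12,13,14,15,16,17,18,19,20,21,22,23,24,25,26,27,28,29,30,31}
step 14: v2 <- v0                     {18,19,20,21,22,23,24,25,26,27,28,29,30,31}
step 15: v2 <- (min(v0, 5) + (v0 % -3)) {18,19,20,21,22,23,24,25,26,27,28,29,30,31}
step 16: v1 <- (v1 + 2)               {18,19,20,21,22,23,24,25,26,27,28,29,30,31}
step 17: eval (v1 < (1 + (element // 3))) {18,19,20,21,22,23,24,25,26,27,28,29,30,31}
step 18: v2 <- v0                     {24,25,26,27,28,29,30,31}
step 19: v2 <- (min(v0, 5) + (v0 % -3)) {24,25,26,27,28,29,30,31}
step 20: v1 <- (v1 + 2)               {24,25,26,27,28,29,30,31}
step 21: eval (v1 < (1 + (element // 3))) {24,25,26,27,28,29,30,31}
step 22: v2 <- v0                     {30,31}
step 23: v2 <- (min(v0, 5) + (v0 % -3)) {30,31}
step 24: v1 <- (v1 + 2)               {30,31}
step 25: eval (v1 < (1 + (element // 3))) {30,31}
step 26: v0 <- (max(v2, -8) + v1)     {0,1,2,3,4,5,6,7,8,9,10,11,12,13,14,15,16,17,18,19,20,21,22,23,24,25,26,27,28,29,30,31}
step 27: v1 <- ((7 - element) * (element // -3)) {0,1,2,3,4,5,6,7,8,9,10,11,12,13,14,15,16,17,18,19,20,21,22,23,24,25,26,27,28,29,30,31}
step 28: v1 <- 2                      {0,1,2,3,4,5,6,7,8,9,10,11,12,13,14,15,16,17,18,19,20,21,22,23,24,25,26,27,28,29,30,31}
step 29: eval (v1 < (4 + (element // 4))) {0,1,2,3,4,5,6,7,8,9,10,11,12,13,14,15,16,17,18,19,20,21,22,23,24,25,26,27,28,29,30,31}
step 30: v0 <- (-6 + (v1 + v1))       {0,1,2,3,4,5,6,7,8,9,10,11,12,13,14,15,16,17,18,19,20,21,22,23,24,25,26,27,28,29,30,31}
step 31: v2 <- ((v2 + v0) + (v1 % 3)) {0,1,2,3,4,5,6,7,8,9,10,11,12,13,14,15,16,17,18,19,20,21,22,23,24,25,26,27,28,29,30,31}
step 32: v1 <- (v1 + 1)               {0,1,2,3,4,5,6,7,8,9,10,11,12,13,14,15,16,17,18,19,20,21,22,23,24,25,26,27,28,29,30,31}
step 33: eval (v1 < (4 + (element // 4))) {0,1,2,3,4,5,6,7,8,9,10,11,12,13,14,15,16,17,18,19,20,21,22,23,24,25,26,27,28,29,30,31}
step 34: v0 <- (-6 + (v1 + v1))       {0,1,2,3,4,5,6,7,8,9,10,11,12,13,14,15,16,17,18,19,20,21,22,23,24,25,26,27,28,29,30,31}
step 35: v2 <- ((v2 + v0) + (v1 % 3)) {0,1,2,3,4,5,6,7,8,9,10,11,12,13,14,15,16,17,18,19,20,21,22,23,24,25,26,27,28,29,30,31}
step 36: v1 <- (v1 + 1)               {0,1,2,3,4,5,6,7,8,9,10,11,12,13,14,15,16,17,18,19,20,21,22,23,24,25,26,27,28,29,30,31}
step 37: eval (v1 < (4 + (element // 4))) {0,1,2,3,4,5,6,7,8,9,10,11,12,13,14,15,16,17,18,19,20,21,22,23,24,25,26,27,28,29,30,31}
step 38: v0 <- (-6 + (v1 + v1))       {4,5,6,7,8,9,10,11,12,13,14,15,16,17,18,19,20,21,22,23,24,25,26,27,28,29,30,31}
step 39: v2 <- ((v2 + v0) + (v1 % 3)) {4,5,6,7,8,9,10,11,12,13,14,15,16,17,18,19,20,21,22,23,24,25,26,27,28,29,30,31}
step 40: v1 <- (v1 + 1)               {4,5,6,7,8,9,10,11,12,13,14,15,16,17,18,19,20,21,22,23,24,25,26,27,28,29,30,31}
step 41: eval (v1 < (4 + (element // 4))) {4,5,6,7,8,9,10,11,12,13,14,15,16,17,18,19,20,21,22,23,24,25,26,27,28,29,30,31}
step 42: v0 <- (-6 + (v1 + v1))       {8,9,10,11,12,13,14,15,16,17,18,19,20,21,22,23,24,25,26,27,28,29,30,31}
step 43: v2 <- ((v2 + v0) + (v1 % 3)) {8,9,10,11,12,13,14,15,16,17,18,19,20,21,22,23,24,25,26,27,28,29,30,31}
step 44: v1 <- (v1 + 1)               {8,9,10,11,12,13,14,15,16,17,18,19,20,21,22,23,24,25,26,27,28,29,30,31}
step 45: eval (v1 < (4 + (element // 4))) {8,9,10,11,12,13,14,15,16,17,18,19,20,21,22,23,24,25,26,27,28,29,30,31}
step 46: v0 <- (-6 + (v1 + v1))       {12,13,14,15,16,17,18,19,20,21,22,23,24,25,26,27,28,29,30,31}
step 47: v2 <- ((v2 + v0) + (v1 % 3)) {12,13,14,15,16,17,18,19,20,21,22,23,24,25,26,27,28,29,30,31}
step 48: v1 <- (v1 + 1)               {12,13,14,15,16,17,18,19,20,21,22,23,24,25,26,27,28,29,30,31}
step 49: eval (v1 < (4 + (element // 4))) {12,13,14,15,16,17,18,19,20,21,22,23,24,25,26,27,28,29,30,31}
step 50: v0 <- (-6 + (v1 + v1))       {16,17,18,19,20,21,22,23,24,25,26,27,28,29,30,31}
step 51: v2 <- ((v2 + v0) + (v1 % 3)) {16,17,18,19,20,21,22,23,24,25,26,27,28,29,30,31}
step 52: v1 <- (v1 + 1)               {16,17,18,19,20,21,22,23,24,25,26,27,28,29,30,31}
step 53: eval (v1 < (4 + (element // 4))) {16,17,18,19,20,21,22,23,24,25,26,27,28,29,30,31}
step 54: v0 <- (-6 + (v1 + v1))       {20,21,22,23,24,25,26,27,28,29,30,31}
step 55: v2 <- ((v2 + v0) + (v1 % 3)) {20,21,22,23,24,25,26,27,28,29,30,31}
step 56: v1 <- (v1 + 1)               {20,21,22,23,24,25,26,27,28,29,30,31}
step 57: eval (v1 < (4 + (element // 4))) {20,21,22,23,24,25,26,27,28,29,30,31}
step 58: v0 <- (-6 + (v1 + v1))       {24,25,26,27,28,29,30,31}
step 59: v2 <- ((v2 + v0) + (v1 % 3)) {24,25,26,27,28,29,30,31}
step 60: v1 <- (v1 + 1)               {24,25,26,27,28,29,30,31}
step 61: eval (v1 < (4 + (element // 4))) {24,25,26,27,28,29,30,31}
step 62: v0 <- (-6 + (v1 + v1))       {28,29,30,31}
step 63: v2 <- ((v2 + v0) + (v1 % 3)) {28,29,30,31}
step 64: v1 <- (v1 + 1)               {28,29,30,31}
step 65: eval (v1 < (4 + (element // 4))) {28,29,30,31}
step 66: v0 <- v0                     {0,1,2,3,4,5,6,7,8,9,10,11,12,13,14,15,16,17,18,19,20,21,22,23,24,25,26,27,28,29,30,31}
step 67: v2 <- (v2 * element)         {0,1,2,3,4,5,6,7,8,9,10,11,12,13,14,15,16,17,18,19,20,21,22,23,24,25,26,27,28,29,30,31}
step 68: v1 <- ((element * v1) % -2)  {0,1,2,3,4,5,6,7,8,9,10,11,12,13,14,15,16,17,18,19,20,21,22,23,24,25,26,27,28,29,30,31}

Answer: 69 steps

v0: 0,0,0,0,2,2,2,2,4,4,4,4,6,6,6,6,8,8,8,8,10,10,10,10,12,12,12,12,14,14,14,14
v1: 0,0,0,0,0,-1,0,-1,0,0,0,0,0,-1,0,-1,0,0,0,0,0,-1,0,-1,0,0,0,0,0,-1,0,-1
v2: 0,-1,0,-6,-4,0,-12,-28,24,9,-10,0,48,26,42,15,128,153,126,95,360,336,308,345,600,575,624,594,980,1044,1020,992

steps = 69; useful = 1400; efficiency = 1400/2208 = 175/276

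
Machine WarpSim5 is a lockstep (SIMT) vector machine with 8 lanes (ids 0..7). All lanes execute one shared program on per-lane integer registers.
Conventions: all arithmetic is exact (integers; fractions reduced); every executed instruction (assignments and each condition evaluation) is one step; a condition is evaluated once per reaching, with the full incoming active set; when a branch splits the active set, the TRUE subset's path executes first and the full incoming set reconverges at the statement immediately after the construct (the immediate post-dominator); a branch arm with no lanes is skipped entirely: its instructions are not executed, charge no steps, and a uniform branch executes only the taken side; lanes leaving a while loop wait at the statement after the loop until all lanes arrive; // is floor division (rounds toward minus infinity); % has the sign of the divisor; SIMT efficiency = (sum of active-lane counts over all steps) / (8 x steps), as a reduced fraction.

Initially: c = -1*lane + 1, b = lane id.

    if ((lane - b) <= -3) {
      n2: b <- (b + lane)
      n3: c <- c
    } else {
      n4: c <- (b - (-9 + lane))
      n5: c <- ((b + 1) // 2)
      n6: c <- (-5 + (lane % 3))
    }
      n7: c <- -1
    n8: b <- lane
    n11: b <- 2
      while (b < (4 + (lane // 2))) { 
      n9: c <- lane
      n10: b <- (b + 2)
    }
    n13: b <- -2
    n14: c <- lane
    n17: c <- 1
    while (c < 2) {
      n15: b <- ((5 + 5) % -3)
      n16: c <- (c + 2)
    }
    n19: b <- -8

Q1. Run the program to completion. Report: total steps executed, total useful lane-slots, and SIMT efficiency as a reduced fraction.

Answer: 25 steps, 176 useful, 22/25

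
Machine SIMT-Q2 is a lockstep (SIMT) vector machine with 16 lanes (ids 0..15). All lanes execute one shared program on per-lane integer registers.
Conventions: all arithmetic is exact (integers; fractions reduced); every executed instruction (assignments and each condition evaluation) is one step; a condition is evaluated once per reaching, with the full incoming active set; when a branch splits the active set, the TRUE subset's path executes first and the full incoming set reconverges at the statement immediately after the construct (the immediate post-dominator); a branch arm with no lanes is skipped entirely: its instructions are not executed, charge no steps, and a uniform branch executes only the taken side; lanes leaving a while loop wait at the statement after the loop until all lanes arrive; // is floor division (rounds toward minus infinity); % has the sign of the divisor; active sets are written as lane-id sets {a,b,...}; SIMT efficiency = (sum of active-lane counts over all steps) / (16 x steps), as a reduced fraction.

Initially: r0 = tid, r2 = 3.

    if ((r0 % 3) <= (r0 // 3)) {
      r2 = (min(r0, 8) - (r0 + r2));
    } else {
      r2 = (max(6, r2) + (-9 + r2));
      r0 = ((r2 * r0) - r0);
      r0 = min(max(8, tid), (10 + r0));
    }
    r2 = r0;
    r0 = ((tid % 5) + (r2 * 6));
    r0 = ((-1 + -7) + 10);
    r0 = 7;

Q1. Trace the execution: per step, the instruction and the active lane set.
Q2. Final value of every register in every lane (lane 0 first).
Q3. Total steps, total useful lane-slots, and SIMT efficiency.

step 0: eval ((r0 % 3) <= (r0 // 3)) {0,1,2,3,4,5,6,7,8,9,10,11,12,13,14,15}
step 1: r2 <- (min(r0, 8) - (r0 + r2)) {0,3,4,6,7,8,9,10,11,12,13,14,15}
step 2: r2 <- (max(6, r2) + (-9 + r2)) {1,2,5}
step 3: r0 <- ((r2 * r0) - r0)       {1,2,5}
step 4: r0 <- min(max(8, tid), (10 + r0)) {1,2,5}
step 5: r2 <- r0                     {0,1,2,3,4,5,6,7,8,9,10,11,12,13,14,15}
step 6: r0 <- ((tid % 5) + (r2 * 6)) {0,1,2,3,4,5,6,7,8,9,10,11,12,13,14,15}
step 7: r0 <- ((-1 + -7) + 10)       {0,1,2,3,4,5,6,7,8,9,10,11,12,13,14,15}
step 8: r0 <- 7                      {0,1,2,3,4,5,6,7,8,9,10,11,12,13,14,15}

Answer: 9 steps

r0: 7,7,7,7,7,7,7,7,7,7,7,7,7,7,7,7
r2: 0,8,8,3,4,5,6,7,8,9,10,11,12,13,14,15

steps = 9; useful = 102; efficiency = 102/144 = 17/24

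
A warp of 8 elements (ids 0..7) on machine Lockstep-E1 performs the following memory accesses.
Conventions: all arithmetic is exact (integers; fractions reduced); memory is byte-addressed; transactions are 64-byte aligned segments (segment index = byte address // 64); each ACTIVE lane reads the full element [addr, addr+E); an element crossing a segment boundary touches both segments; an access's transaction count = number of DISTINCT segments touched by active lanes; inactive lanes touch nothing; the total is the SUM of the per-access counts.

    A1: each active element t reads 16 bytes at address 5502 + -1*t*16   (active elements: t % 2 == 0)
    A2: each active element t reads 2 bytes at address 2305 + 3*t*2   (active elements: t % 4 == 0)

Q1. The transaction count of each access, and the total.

A1: 3 transactions
A2: 1 transaction

Answer: 3,1; total 4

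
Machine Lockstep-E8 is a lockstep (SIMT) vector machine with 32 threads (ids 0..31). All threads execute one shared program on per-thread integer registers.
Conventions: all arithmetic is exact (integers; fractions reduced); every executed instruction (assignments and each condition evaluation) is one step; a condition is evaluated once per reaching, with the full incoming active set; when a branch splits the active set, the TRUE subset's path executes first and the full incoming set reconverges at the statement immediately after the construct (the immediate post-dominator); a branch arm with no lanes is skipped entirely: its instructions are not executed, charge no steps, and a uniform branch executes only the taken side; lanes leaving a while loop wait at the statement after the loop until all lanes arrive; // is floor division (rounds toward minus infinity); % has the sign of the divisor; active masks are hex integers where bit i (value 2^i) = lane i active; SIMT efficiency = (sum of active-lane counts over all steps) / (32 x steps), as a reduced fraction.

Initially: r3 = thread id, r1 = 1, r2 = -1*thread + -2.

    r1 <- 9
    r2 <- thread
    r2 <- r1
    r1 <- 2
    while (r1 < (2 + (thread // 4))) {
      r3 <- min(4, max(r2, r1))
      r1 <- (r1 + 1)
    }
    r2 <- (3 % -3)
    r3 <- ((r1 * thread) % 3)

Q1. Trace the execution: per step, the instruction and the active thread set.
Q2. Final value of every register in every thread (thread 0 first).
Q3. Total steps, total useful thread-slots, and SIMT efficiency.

step 0: r1 <- 9                      0xffffffff
step 1: r2 <- thread                 0xffffffff
step 2: r2 <- r1                     0xffffffff
step 3: r1 <- 2                      0xffffffff
step 4: eval (r1 < (2 + (thread // 4))) 0xffffffff
step 5: r3 <- min(4, max(r2, r1))    0xfffffff0
step 6: r1 <- (r1 + 1)               0xfffffff0
step 7: eval (r1 < (2 + (thread // 4))) 0xfffffff0
step 8: r3 <- min(4, max(r2, r1))    0xffffff00
step 9: r1 <- (r1 + 1)               0xffffff00
step 10: eval (r1 < (2 + (thread // 4))) 0xffffff00
step 11: r3 <- min(4, max(r2, r1))    0xfffff000
step 12: r1 <- (r1 + 1)               0xfffff000
step 13: eval (r1 < (2 + (thread // 4))) 0xfffff000
step 14: r3 <- min(4, max(r2, r1))    0xffff0000
step 15: r1 <- (r1 + 1)               0xffff0000
step 16: eval (r1 < (2 + (thread // 4))) 0xffff0000
step 17: r3 <- min(4, max(r2, r1))    0xfff00000
step 18: r1 <- (r1 + 1)               0xfff00000
step 19: eval (r1 < (2 + (thread // 4))) 0xfff00000
step 20: r3 <- min(4, max(r2, r1))    0xff000000
step 21: r1 <- (r1 + 1)               0xff000000
step 22: eval (r1 < (2 + (thread // 4))) 0xff000000
step 23: r3 <- min(4, max(r2, r1))    0xf0000000
step 24: r1 <- (r1 + 1)               0xf0000000
step 25: eval (r1 < (2 + (thread // 4))) 0xf0000000
step 26: r2 <- (3 % -3)               0xffffffff
step 27: r3 <- ((r1 * thread) % 3)    0xffffffff

Answer: 28 steps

r3: 0,2,1,0,0,0,0,0,2,0,1,2,0,2,1,0,0,0,0,0,2,0,1,2,0,2,1,0,0,0,0,0
r1: 2,2,2,2,3,3,3,3,4,4,4,4,5,5,5,5,6,6,6,6,7,7,7,7,8,8,8,8,9,9,9,9
r2: 0,0,0,0,0,0,0,0,0,0,0,0,0,0,0,0,0,0,0,0,0,0,0,0,0,0,0,0,0,0,0,0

steps = 28; useful = 560; efficiency = 560/896 = 5/8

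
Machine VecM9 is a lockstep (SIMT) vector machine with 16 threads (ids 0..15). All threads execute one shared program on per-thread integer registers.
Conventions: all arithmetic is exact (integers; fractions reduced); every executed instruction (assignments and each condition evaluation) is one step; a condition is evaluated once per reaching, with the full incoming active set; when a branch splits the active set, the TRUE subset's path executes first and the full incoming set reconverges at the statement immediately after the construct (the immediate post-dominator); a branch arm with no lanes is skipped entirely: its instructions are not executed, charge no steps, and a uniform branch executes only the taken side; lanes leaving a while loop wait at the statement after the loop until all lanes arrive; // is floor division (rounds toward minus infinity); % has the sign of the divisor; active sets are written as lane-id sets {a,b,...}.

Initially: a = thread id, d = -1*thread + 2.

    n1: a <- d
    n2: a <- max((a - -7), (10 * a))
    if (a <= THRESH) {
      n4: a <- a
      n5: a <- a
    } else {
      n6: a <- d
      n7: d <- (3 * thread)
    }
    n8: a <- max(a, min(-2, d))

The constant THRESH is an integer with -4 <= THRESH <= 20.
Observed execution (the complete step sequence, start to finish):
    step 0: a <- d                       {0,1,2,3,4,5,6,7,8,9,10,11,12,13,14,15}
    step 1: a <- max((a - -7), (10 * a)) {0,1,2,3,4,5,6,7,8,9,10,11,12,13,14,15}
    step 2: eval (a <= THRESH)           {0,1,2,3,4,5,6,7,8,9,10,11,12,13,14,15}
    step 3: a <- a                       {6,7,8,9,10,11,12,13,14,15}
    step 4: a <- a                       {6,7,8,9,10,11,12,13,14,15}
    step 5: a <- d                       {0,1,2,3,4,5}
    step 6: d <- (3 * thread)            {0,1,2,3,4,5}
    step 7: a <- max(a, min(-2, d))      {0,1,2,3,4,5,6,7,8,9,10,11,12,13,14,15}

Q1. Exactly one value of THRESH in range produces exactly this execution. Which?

Answer: THRESH = 3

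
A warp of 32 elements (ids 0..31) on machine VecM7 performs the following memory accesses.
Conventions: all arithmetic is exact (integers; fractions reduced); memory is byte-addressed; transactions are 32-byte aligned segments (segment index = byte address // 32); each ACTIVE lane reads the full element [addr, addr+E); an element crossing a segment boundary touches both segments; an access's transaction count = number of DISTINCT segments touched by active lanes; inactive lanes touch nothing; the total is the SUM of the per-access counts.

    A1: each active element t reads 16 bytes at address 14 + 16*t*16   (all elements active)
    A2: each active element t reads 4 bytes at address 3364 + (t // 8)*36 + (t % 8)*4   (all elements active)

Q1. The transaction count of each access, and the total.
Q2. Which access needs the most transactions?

A1: 32 transactions
A2: 5 transactions

Answer: 32,5; total 37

Answer: A1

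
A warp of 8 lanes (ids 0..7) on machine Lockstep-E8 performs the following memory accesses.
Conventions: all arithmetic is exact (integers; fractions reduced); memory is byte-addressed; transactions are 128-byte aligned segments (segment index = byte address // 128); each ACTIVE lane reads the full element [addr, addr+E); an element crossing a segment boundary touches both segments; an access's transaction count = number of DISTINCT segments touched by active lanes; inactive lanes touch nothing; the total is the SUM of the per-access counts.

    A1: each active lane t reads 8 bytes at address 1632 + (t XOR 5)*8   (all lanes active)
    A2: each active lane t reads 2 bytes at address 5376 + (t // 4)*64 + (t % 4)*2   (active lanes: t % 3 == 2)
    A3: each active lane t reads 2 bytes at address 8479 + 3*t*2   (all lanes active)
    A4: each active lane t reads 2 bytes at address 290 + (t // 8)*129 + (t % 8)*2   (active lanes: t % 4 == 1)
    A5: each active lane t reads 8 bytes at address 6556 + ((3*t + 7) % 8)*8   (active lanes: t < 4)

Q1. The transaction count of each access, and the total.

A1: 2 transactions
A2: 1 transaction
A3: 1 transaction
A4: 1 transaction
A5: 1 transaction

Answer: 2,1,1,1,1; total 6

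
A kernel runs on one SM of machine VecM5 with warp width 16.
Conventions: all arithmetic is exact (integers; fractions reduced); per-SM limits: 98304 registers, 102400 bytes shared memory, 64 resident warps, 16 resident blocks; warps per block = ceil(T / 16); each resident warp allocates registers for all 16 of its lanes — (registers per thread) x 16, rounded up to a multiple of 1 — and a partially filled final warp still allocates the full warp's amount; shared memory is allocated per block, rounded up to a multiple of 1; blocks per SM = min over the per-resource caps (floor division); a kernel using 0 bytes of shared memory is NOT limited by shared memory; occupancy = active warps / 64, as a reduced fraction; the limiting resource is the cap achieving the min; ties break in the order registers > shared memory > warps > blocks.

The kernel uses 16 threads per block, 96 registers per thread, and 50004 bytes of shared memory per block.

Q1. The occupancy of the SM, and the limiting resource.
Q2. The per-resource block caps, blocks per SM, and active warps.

Answer: occupancy 1/32, limited by shared memory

registers: 64 blocks
shared memory: 2 blocks
warps: 64 blocks
blocks: 16 blocks

Answer: 2 blocks, 2 active warps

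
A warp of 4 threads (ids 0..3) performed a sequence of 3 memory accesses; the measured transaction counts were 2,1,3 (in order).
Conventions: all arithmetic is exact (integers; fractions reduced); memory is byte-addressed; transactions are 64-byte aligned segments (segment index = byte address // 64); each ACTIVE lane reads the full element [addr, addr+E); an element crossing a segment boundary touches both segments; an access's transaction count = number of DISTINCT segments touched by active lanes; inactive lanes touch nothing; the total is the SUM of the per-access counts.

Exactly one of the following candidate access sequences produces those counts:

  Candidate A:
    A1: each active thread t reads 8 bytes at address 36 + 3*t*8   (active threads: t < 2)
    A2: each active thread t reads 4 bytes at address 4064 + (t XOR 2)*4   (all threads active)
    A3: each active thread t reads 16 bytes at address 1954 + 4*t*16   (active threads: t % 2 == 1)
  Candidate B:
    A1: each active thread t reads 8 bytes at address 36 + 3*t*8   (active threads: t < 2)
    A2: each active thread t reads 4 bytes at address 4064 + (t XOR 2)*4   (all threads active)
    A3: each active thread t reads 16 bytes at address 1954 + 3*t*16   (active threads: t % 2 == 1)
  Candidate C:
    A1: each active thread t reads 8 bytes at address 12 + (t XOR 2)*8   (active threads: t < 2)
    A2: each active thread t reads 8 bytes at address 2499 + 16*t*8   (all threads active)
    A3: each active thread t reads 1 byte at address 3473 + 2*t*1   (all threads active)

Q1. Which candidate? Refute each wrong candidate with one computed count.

A: A3 gives 2 transactions, not 3
C: A1 gives 1 transaction, not 2
B: all counts match (2,1,3)

Answer: B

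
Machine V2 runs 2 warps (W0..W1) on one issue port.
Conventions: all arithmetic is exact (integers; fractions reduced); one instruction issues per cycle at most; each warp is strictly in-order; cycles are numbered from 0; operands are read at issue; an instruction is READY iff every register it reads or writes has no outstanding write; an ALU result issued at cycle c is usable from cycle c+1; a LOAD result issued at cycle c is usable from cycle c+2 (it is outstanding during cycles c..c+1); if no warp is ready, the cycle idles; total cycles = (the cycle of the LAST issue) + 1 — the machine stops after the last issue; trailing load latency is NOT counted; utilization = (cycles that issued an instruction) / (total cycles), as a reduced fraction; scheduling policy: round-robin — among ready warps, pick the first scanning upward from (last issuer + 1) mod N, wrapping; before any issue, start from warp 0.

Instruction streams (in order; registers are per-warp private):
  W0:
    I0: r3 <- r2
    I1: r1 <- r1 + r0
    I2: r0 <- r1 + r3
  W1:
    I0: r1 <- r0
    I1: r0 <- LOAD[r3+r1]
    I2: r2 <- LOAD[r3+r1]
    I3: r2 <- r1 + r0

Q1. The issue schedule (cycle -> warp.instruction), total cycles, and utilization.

cycle 0: W0.I0
cycle 1: W1.I0
cycle 2: W0.I1
cycle 3: W1.I1
cycle 4: W0.I2
cycle 5: W1.I2
cycle 6: idle
cycle 7: W1.I3

Answer: 8 cycles, utilization 7/8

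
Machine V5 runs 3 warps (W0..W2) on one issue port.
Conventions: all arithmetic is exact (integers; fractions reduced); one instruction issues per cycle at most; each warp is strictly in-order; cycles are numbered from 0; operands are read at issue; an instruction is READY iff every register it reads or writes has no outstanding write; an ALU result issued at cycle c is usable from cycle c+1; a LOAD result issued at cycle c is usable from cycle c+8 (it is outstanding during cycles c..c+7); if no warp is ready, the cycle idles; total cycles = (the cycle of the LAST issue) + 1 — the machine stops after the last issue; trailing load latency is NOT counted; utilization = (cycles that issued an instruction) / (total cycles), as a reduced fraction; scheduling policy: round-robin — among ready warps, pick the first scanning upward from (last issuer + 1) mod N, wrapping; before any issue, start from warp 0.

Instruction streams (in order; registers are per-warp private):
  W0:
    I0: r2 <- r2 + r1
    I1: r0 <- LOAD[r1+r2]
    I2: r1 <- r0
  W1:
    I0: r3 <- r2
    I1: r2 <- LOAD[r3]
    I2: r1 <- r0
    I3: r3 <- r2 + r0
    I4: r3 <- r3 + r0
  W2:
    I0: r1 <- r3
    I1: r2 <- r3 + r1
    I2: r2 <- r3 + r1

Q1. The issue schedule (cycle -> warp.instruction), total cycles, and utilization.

cycle 0: W0.I0
cycle 1: W1.I0
cycle 2: W2.I0
cycle 3: W0.I1
cycle 4: W1.I1
cycle 5: W2.I1
cycle 6: W1.I2
cycle 7: W2.I2
cycle 8: idle
cycle 9: idle
cycle 10: idle
cycle 11: W0.I2
cycle 12: W1.I3
cycle 13: W1.I4

Answer: 14 cycles, utilization 11/14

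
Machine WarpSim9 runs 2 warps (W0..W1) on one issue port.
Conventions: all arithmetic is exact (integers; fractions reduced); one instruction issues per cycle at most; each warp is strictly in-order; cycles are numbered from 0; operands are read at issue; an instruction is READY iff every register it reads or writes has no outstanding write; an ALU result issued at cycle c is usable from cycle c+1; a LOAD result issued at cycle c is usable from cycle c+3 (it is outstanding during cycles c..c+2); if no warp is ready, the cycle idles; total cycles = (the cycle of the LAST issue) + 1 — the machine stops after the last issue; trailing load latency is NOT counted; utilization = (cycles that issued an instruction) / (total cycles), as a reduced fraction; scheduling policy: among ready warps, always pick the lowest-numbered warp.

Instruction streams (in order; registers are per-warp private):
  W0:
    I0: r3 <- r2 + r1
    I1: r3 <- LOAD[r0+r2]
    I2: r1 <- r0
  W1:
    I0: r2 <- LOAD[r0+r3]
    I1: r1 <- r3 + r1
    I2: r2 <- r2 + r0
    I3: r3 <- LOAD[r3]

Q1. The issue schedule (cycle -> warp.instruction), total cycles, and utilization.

cycle 0: W0.I0
cycle 1: W0.I1
cycle 2: W0.I2
cycle 3: W1.I0
cycle 4: W1.I1
cycle 5: idle
cycle 6: W1.I2
cycle 7: W1.I3

Answer: 8 cycles, utilization 7/8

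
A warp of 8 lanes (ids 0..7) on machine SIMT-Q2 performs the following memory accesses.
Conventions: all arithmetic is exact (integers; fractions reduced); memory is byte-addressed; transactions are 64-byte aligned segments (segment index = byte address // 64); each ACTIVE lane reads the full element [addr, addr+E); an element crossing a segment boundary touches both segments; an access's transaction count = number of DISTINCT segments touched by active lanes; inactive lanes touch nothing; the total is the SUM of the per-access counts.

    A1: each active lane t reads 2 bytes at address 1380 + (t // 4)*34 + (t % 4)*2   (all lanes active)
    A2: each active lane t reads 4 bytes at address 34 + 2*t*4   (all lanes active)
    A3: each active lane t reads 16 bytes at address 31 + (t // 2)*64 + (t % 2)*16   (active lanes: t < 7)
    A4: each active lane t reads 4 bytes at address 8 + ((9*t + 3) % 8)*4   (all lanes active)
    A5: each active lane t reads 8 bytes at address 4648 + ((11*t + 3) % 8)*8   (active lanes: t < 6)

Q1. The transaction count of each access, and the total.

A1: 2 transactions
A2: 2 transactions
A3: 4 transactions
A4: 1 transaction
A5: 2 transactions

Answer: 2,2,4,1,2; total 11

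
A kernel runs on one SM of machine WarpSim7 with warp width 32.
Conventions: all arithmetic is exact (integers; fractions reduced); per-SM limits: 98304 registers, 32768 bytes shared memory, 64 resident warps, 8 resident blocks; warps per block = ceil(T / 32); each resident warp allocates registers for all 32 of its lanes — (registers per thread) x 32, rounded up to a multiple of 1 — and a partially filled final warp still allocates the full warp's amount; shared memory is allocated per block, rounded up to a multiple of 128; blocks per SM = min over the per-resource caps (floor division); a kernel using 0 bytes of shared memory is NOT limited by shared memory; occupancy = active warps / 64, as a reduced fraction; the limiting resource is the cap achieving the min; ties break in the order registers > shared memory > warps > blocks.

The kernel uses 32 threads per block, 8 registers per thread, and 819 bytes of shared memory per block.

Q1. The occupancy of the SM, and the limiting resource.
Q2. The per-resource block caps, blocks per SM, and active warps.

Answer: occupancy 1/8, limited by blocks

registers: 384 blocks
shared memory: 36 blocks
warps: 64 blocks
blocks: 8 blocks

Answer: 8 blocks, 8 active warps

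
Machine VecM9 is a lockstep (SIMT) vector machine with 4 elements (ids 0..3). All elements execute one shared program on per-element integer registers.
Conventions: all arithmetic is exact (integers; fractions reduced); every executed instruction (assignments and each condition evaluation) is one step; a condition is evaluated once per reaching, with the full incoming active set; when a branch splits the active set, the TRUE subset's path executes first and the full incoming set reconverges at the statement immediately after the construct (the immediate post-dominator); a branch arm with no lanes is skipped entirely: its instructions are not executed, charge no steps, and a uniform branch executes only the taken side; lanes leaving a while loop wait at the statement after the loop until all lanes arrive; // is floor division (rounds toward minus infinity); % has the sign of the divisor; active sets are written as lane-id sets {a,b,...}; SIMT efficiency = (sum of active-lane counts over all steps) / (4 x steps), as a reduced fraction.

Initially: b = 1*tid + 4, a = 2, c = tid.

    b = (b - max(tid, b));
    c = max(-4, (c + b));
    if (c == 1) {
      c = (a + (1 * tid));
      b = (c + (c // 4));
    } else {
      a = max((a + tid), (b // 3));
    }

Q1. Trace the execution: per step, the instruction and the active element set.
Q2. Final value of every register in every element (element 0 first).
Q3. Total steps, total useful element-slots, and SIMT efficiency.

step 0: b <- (b - max(tid, b))       {0,1,2,3}
step 1: c <- max(-4, (c + b))        {0,1,2,3}
step 2: eval (c == 1)                {0,1,2,3}
step 3: c <- (a + (1 * tid))         {1}
step 4: b <- (c + (c // 4))          {1}
step 5: a <- max((a + tid), (b // 3)) {0,2,3}

Answer: 6 steps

b: 0,3,0,0
a: 2,2,4,5
c: 0,3,2,3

steps = 6; useful = 17; efficiency = 17/24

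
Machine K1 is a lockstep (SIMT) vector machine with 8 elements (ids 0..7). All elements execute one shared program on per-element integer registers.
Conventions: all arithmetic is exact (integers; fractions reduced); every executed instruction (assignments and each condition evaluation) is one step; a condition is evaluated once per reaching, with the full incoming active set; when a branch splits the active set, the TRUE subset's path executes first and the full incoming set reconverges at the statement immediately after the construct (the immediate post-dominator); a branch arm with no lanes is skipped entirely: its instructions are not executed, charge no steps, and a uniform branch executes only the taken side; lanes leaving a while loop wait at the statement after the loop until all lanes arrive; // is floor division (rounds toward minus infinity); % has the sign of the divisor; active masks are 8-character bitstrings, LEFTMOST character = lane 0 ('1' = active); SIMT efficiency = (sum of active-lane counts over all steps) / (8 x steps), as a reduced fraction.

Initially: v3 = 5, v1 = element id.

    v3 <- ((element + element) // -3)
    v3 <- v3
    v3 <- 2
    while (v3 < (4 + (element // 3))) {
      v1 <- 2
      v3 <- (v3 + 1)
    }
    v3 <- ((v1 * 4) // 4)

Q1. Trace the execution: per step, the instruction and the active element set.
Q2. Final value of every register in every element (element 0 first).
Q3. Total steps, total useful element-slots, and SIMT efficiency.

step 0: v3 <- ((element + element) // -3) 11111111
step 1: v3 <- v3                     11111111
step 2: v3 <- 2                      11111111
step 3: eval (v3 < (4 + (element // 3))) 11111111
step 4: v1 <- 2                      11111111
step 5: v3 <- (v3 + 1)               11111111
step 6: eval (v3 < (4 + (element // 3))) 11111111
step 7: v1 <- 2                      11111111
step 8: v3 <- (v3 + 1)               11111111
step 9: eval (v3 < (4 + (element // 3))) 11111111
step 10: v1 <- 2                      00011111
step 11: v3 <- (v3 + 1)               00011111
step 12: eval (v3 < (4 + (element // 3))) 00011111
step 13: v1 <- 2                      00000011
step 14: v3 <- (v3 + 1)               00000011
step 15: eval (v3 < (4 + (element // 3))) 00000011
step 16: v3 <- ((v1 * 4) // 4)        11111111

Answer: 17 steps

v3: 2,2,2,2,2,2,2,2
v1: 2,2,2,2,2,2,2,2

steps = 17; useful = 109; efficiency = 109/136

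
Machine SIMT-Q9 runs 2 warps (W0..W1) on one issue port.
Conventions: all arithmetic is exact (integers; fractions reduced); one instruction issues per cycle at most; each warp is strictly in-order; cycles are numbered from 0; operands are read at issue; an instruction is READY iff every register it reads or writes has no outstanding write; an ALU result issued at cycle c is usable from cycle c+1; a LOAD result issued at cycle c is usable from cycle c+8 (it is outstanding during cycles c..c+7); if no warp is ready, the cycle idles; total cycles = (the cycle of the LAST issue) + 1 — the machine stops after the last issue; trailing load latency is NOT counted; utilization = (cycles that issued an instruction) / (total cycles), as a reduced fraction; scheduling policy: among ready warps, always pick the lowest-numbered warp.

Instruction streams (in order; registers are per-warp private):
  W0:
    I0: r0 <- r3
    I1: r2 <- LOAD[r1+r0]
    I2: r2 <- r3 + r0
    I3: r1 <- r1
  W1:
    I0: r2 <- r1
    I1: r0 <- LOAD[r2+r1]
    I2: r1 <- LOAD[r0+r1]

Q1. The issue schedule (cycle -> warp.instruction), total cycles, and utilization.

cycle 0: W0.I0
cycle 1: W0.I1
cycle 2: W1.I0
cycle 3: W1.I1
cycle 4: idle
cycle 5: idle
cycle 6: idle
cycle 7: idle
cycle 8: idle
cycle 9: W0.I2
cycle 10: W0.I3
cycle 11: W1.I2

Answer: 12 cycles, utilization 7/12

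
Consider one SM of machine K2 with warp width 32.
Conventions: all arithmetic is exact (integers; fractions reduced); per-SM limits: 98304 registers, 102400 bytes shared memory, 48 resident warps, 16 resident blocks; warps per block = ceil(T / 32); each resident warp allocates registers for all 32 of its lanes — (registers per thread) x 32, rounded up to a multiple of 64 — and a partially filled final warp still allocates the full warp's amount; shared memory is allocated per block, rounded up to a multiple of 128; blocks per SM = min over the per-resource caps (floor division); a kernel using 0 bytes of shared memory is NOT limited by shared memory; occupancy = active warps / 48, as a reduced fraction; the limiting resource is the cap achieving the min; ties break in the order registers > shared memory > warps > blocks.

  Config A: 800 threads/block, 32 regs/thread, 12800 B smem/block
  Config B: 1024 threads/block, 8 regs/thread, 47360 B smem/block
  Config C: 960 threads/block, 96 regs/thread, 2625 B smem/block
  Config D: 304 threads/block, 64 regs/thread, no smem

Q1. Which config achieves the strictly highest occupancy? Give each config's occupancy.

occupancies: A 25/48, B 2/3, C 5/8, D 5/6

Answer: D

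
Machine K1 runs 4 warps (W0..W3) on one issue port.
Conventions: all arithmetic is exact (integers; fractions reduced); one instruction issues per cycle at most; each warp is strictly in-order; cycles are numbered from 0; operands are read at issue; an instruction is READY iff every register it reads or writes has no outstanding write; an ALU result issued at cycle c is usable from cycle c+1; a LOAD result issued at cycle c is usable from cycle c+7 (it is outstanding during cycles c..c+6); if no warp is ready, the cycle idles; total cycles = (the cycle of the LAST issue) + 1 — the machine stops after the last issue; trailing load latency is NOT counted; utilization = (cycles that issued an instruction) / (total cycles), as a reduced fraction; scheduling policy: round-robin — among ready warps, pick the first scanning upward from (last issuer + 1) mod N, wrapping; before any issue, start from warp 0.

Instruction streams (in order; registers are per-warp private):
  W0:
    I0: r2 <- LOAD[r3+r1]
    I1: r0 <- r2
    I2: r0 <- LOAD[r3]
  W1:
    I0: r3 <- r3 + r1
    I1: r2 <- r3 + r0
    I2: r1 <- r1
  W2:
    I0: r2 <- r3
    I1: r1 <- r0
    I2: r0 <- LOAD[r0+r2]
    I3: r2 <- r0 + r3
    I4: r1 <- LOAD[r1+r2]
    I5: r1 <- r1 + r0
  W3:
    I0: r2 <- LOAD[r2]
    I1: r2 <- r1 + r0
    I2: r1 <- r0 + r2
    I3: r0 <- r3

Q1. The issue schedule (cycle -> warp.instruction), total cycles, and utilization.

cycle 0: W0.I0
cycle 1: W1.I0
cycle 2: W2.I0
cycle 3: W3.I0
cycle 4: W1.I1
cycle 5: W2.I1
cycle 6: W1.I2
cycle 7: W2.I2
cycle 8: W0.I1
cycle 9: W0.I2
cycle 10: W3.I1
cycle 11: W3.I2
cycle 12: W3.I3
cycle 13: idle
cycle 14: W2.I3
cycle 15: W2.I4
cycle 16: idle
cycle 17: idle
cycle 18: idle
cycle 19: idle
cycle 20: idle
cycle 21: idle
cycle 22: W2.I5

Answer: 23 cycles, utilization 16/23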